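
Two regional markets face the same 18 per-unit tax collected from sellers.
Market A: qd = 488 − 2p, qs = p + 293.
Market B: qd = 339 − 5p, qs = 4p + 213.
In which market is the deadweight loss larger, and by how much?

Market B, by 252.

Market A: pre-tax p* = 65, q* = 358; post-tax q = 346; deadweight loss = 108.
Market B: pre-tax p* = 14, q* = 269; post-tax q = 229; deadweight loss = 360.
Difference: 108 vs 360 → market B is larger by 252.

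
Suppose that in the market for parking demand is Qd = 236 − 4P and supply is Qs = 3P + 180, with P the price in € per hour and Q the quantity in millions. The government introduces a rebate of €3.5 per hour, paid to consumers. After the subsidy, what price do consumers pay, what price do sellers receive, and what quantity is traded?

Consumers pay €6.5; sellers receive €10; quantity = 210.

Without the subsidy, 236 − 4P = 3P + 180 gives 7P = 56, so P* = €8 and Q* = 204.
With a per-unit subsidy paid to consumers, each effectively pays P − 3.5, so demand becomes Qd = 236 − 4(P − 3.5).
Solving gives Q = 210 with consumers paying €6.5 and sellers receiving €10 (the €3.5 wedge).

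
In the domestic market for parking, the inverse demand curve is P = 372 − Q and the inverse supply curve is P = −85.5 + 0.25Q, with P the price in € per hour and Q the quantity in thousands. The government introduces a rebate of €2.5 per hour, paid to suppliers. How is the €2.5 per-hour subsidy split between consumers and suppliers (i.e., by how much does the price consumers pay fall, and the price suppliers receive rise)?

Consumers gain €2 per hour; suppliers gain €0.5 per hour.

Inverting to Q(P) form: Qd = 372 − P; Qs = 4P + 342.
Before the subsidy: set 372 − P = 4P + 342 → P* = €6, Q* = 366.
With a per-unit subsidy paid to suppliers, each receives P + 2.5 per unit sold, so supply becomes Qs = 4(P + 2.5) + 342.
New equilibrium: consumers pay €4, suppliers receive €6.5, Q = 368. (Wedge: Pb − Ps = −2.5.)
Gain to consumers: €2; to suppliers: €0.5. (They sum to €2.5.)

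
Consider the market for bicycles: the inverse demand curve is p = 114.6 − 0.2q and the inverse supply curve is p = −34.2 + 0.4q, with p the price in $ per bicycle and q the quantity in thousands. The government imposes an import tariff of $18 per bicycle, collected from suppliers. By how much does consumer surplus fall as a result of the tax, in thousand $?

Consumer surplus falls by $1398 thousand.

Rewrite in direct form: qd = 573 − 5p and qs = 2.5p + 85.5.
Before the tax: set 573 − 5p = 2.5p + 85.5 → p* = $65, q* = 248.
With the tax collected from suppliers, supply shifts: qs = 2.5(p − 18) + 85.5.
New equilibrium: buyers pay $71, suppliers receive $53, q = 218. (Wedge: pb − ps = 18.)
ΔCS is the trapezoid between Q = 218 and Q = 248 of height $6: ½ · (248 + 218) · 6 = $1398.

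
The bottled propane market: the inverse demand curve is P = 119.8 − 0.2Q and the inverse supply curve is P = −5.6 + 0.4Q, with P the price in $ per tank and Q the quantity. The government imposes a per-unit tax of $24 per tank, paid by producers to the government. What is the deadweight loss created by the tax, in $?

Deadweight loss = $480.

Inverting to Q(P) form: Qd = 599 − 5P; Qs = 2.5P + 14.
Without the tax, 599 − 5P = 2.5P + 14 gives 7.5P = 585, so P* = $78 and Q* = 209.
With the tax collected from producers, supply shifts: Qs = 2.5(P − 24) + 14.
Solving gives Q = 169 with buyers paying $86 and producers receiving $62 (the $24 wedge).
Quantity falls by |ΔQ| = |209 − 169| = 40.
DWL = ½ · t · |ΔQ| = ½ · 24 · 40 = $480.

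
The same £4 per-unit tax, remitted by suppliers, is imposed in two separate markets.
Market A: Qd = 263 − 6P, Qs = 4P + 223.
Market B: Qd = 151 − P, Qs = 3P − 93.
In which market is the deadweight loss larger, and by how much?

Market A: pre-tax P* = £4, Q* = 239; post-tax Q = 229.4; deadweight loss = £19.2.
Market B: pre-tax P* = £61, Q* = 90; post-tax Q = 87; deadweight loss = £6.
Difference: £19.2 vs £6 → market A is larger by £13.2.

Market A, by £13.2.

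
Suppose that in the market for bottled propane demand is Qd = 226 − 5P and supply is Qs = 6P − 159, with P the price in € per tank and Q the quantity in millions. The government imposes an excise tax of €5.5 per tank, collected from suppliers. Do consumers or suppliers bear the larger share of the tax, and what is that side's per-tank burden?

Consumers bear the larger share: €3 per tank.

Without the tax, 226 − 5P = 6P − 159 gives 11P = 385, so P* = €35 and Q* = 51.
With the tax collected from suppliers, supply shifts: Qs = 6(P − 5.5) − 159.
New equilibrium: consumers pay €38, suppliers receive €32.5, Q = 36. (Wedge: Pb − Ps = 5.5.)
Per-tank burden: consumers €3, suppliers €2.5.
Consumers take the larger share because demand is less price-elastic here (demand slope 5 vs supply slope 6).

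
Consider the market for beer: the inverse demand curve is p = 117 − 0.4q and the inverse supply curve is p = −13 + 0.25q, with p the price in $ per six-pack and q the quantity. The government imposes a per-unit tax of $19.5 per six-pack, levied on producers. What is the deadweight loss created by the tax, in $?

Deadweight loss = $292.5.

Inverting to q(p) form: qd = 292.5 − 2.5p; qs = 4p + 52.
Before the tax: set 292.5 − 2.5p = 4p + 52 → p* = $37, q* = 200.
With the tax collected from producers, supply shifts: qs = 4(p − 19.5) + 52.
Solving gives q = 170 with consumers paying $49 and producers receiving $29.5 (the $19.5 wedge).
Quantity falls by |ΔQ| = |200 − 170| = 30.
DWL = ½ · t · |ΔQ| = ½ · 19.5 · 30 = $292.5.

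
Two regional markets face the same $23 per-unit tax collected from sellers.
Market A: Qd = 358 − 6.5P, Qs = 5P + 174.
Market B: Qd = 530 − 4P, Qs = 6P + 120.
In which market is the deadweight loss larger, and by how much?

Market A: pre-tax P* = $16, Q* = 254; post-tax Q = 189; deadweight loss = $747.5.
Market B: pre-tax P* = $41, Q* = 366; post-tax Q = 310.8; deadweight loss = $634.8.
Difference: $747.5 vs $634.8 → market A is larger by $112.7.

Market A, by $112.7.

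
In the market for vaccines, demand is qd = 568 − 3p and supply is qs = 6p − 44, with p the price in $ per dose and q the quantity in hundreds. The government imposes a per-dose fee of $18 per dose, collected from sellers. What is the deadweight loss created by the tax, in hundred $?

Deadweight loss = $324 hundred.

Without the tax, 568 − 3p = 6p − 44 gives 9p = 612, so p* = $68 and q* = 364.
With the tax collected from sellers, supply shifts: qs = 6(p − 18) − 44.
New equilibrium: buyers pay $80, sellers receive $62, q = 328. (Wedge: pb − ps = 18.)
Quantity falls by |ΔQ| = |364 − 328| = 36.
DWL = ½ · t · |ΔQ| = ½ · 18 · 36 = $324.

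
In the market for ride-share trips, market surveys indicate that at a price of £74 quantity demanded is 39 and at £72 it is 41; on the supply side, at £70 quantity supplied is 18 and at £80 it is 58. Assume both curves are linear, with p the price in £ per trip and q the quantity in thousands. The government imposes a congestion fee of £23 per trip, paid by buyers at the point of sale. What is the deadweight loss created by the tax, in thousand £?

Deadweight loss = £211.6 thousand.

Demand slope: (41 − 39)/(72 − 74) = -1, so qd = 113 − p.
Supply slope: (58 − 18)/(80 − 70) = 4, so qs = 4p − 262.
Before the tax: set 113 − p = 4p − 262 → p* = £75, q* = 38.
With the tax collected from buyers, demand (in seller-price terms) shifts: qd = 113 − (p + 23).
Solving gives q = 19.6 with buyers paying £93.4 and sellers receiving £70.4 (the £23 wedge).
Quantity falls by |ΔQ| = |38 − 19.6| = 18.4.
DWL = ½ · t · |ΔQ| = ½ · 23 · 18.4 = £211.6.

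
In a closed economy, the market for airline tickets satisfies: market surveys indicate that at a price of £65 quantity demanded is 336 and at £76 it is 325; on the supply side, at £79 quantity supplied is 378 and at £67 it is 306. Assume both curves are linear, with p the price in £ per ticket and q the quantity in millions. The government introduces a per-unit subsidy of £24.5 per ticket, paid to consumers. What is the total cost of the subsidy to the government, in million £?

Demand slope: (325 − 336)/(76 − 65) = -1, so qd = 401 − p.
Supply slope: (306 − 378)/(67 − 79) = 6, so qs = 6p − 96.
Before the subsidy: set 401 − p = 6p − 96 → p* = £71, q* = 330.
With a per-unit subsidy paid to consumers, each effectively pays p − 24.5, so demand becomes qd = 401 − (p − 24.5).
New equilibrium: consumers pay £50, suppliers receive £74.5, q = 351. (Wedge: pb − ps = −24.5.)
Outlay = t · Q = 24.5 · 351 = £8599.5.

Government outlay = £8599.5 million.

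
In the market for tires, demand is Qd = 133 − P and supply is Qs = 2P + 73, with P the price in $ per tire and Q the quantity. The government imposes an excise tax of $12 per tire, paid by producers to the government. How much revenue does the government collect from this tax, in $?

Before the tax: set 133 − P = 2P + 73 → P* = $20, Q* = 113.
With the tax collected from producers, supply shifts: Qs = 2(P − 12) + 73.
New equilibrium: buyers pay $28, producers receive $16, Q = 105. (Wedge: Pb − Ps = 12.)
Revenue = t · Q = 12 · 105 = $1260.

Tax revenue = $1260.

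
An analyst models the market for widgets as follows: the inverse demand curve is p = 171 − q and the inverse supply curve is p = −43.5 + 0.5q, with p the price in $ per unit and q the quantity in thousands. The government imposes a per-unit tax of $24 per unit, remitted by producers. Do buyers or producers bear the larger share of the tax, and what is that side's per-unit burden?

Buyers bear the larger share: $16 per unit.

Inverting to q(p) form: qd = 171 − p; qs = 2p + 87.
Before the tax: set 171 − p = 2p + 87 → p* = $28, q* = 143.
With the tax collected from producers, supply shifts: qs = 2(p − 24) + 87.
Solving gives q = 127 with buyers paying $44 and producers receiving $20 (the $24 wedge).
Per-unit burden: buyers $16, producers $8.
Buyers take the larger share because demand is less price-elastic here (demand slope 1 vs supply slope 2).
The less price-elastic side of the market bears the larger share of a per-unit tax.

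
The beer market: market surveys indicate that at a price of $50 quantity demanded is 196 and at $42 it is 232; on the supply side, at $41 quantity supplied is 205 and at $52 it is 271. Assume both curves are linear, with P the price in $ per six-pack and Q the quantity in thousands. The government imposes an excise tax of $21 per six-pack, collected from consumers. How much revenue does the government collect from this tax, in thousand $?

Tax revenue = $3549 thousand.

Demand slope: (232 − 196)/(42 − 50) = -4.5, so Qd = 421 − 4.5P.
Supply slope: (271 − 205)/(52 − 41) = 6, so Qs = 6P − 41.
Without the tax, 421 − 4.5P = 6P − 41 gives 10.5P = 462, so P* = $44 and Q* = 223.
With the tax collected from consumers, demand (in seller-price terms) shifts: Qd = 421 − 4.5(P + 21).
Solving gives Q = 169 with consumers paying $56 and producers receiving $35 (the $21 wedge).
Revenue = t · Q = 21 · 169 = $3549.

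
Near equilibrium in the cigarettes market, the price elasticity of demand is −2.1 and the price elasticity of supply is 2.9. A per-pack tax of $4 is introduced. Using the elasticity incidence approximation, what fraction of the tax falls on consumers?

Incidence ratio: consumers' share ≈ εs / (εs + |εd|) = 2.9 / (2.9 + 2.1) = 0.58.
Supply is the more elastic side, so consumers bear the larger share.

Consumers' share ≈ 0.58.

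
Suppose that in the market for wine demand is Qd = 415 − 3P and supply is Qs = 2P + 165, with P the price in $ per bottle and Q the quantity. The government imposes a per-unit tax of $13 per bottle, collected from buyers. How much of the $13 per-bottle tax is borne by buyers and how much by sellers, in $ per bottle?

Before the tax: set 415 − 3P = 2P + 165 → P* = $50, Q* = 265.
With the tax collected from buyers, demand (in seller-price terms) shifts: Qd = 415 − 3(P + 13).
Solving gives Q = 249.4 with buyers paying $55.2 and sellers receiving $42.2 (the $13 wedge).
Burden on buyers: $5.2; on sellers: $7.8. (They sum to $13.)
The less price-elastic side of the market bears the larger share of a per-unit tax.

Buyers bear $5.2 per bottle; sellers bear $7.8 per bottle.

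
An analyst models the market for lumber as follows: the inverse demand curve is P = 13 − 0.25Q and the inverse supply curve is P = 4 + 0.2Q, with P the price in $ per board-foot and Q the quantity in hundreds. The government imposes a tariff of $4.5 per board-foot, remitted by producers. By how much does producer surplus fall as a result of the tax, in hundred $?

Inverting to Q(P) form: Qd = 52 − 4P; Qs = 5P − 20.
Without the tax, 52 − 4P = 5P − 20 gives 9P = 72, so P* = $8 and Q* = 20.
With the tax collected from producers, supply shifts: Qs = 5(P − 4.5) − 20.
Solving gives Q = 10 with consumers paying $10.5 and producers receiving $6 (the $4.5 wedge).
ΔPS is the trapezoid between Q = 10 and Q = 20 of height $2: ½ · (20 + 10) · 2 = $30.

Producer surplus falls by $30 hundred.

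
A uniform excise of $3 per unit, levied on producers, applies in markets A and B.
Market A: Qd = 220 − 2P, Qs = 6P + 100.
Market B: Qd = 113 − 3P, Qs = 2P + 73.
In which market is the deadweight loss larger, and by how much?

Market A, by $1.35.

Market A: pre-tax P* = $15, Q* = 190; post-tax Q = 185.5; deadweight loss = $6.75.
Market B: pre-tax P* = $8, Q* = 89; post-tax Q = 85.4; deadweight loss = $5.4.
Difference: $6.75 vs $5.4 → market A is larger by $1.35.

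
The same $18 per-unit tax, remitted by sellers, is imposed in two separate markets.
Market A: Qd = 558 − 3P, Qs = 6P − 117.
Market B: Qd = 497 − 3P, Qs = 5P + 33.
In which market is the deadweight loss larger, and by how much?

Market A: pre-tax P* = $75, Q* = 333; post-tax Q = 297; deadweight loss = $324.
Market B: pre-tax P* = $58, Q* = 323; post-tax Q = 289.25; deadweight loss = $303.75.
Difference: $324 vs $303.75 → market A is larger by $20.25.

Market A, by $20.25.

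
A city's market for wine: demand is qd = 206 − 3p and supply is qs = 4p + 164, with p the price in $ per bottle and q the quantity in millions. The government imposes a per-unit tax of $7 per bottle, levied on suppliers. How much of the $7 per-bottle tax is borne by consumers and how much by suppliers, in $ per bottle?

Consumers bear $4 per bottle; suppliers bear $3 per bottle.

Before the tax: set 206 − 3p = 4p + 164 → p* = $6, q* = 188.
With the tax collected from suppliers, supply shifts: qs = 4(p − 7) + 164.
New equilibrium: consumers pay $10, suppliers receive $3, q = 176. (Wedge: pb − ps = 7.)
Burden on consumers: $4; on suppliers: $3. (They sum to $7.)
The less price-elastic side of the market bears the larger share of a per-unit tax.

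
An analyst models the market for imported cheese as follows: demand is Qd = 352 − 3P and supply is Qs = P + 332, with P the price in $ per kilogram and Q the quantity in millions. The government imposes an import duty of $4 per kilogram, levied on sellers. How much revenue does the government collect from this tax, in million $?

Without the tax, 352 − 3P = P + 332 gives 4P = 20, so P* = $5 and Q* = 337.
With the tax collected from sellers, supply shifts: Qs = (P − 4) + 332.
New equilibrium: consumers pay $6, sellers receive $2, Q = 334. (Wedge: Pb − Ps = 4.)
Revenue = t · Q = 4 · 334 = $1336.

Tax revenue = $1336 million.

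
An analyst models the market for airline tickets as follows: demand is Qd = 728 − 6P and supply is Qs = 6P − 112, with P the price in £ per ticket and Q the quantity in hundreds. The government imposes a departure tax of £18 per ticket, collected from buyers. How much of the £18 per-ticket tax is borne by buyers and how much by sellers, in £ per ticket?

Without the tax, 728 − 6P = 6P − 112 gives 12P = 840, so P* = £70 and Q* = 308.
With the tax collected from buyers, demand (in seller-price terms) shifts: Qd = 728 − 6(P + 18).
New equilibrium: buyers pay £79, sellers receive £61, Q = 254. (Wedge: Pb − Ps = 18.)
Burden on buyers: £9; on sellers: £9. (They sum to £18.)
The less price-elastic side of the market bears the larger share of a per-unit tax.

Buyers bear £9 per ticket; sellers bear £9 per ticket.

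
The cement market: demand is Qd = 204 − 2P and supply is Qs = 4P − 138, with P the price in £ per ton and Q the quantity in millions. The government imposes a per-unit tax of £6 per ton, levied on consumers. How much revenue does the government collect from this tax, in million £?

Without the tax, 204 − 2P = 4P − 138 gives 6P = 342, so P* = £57 and Q* = 90.
With the tax collected from consumers, demand (in seller-price terms) shifts: Qd = 204 − 2(P + 6).
Solving gives Q = 82 with consumers paying £61 and suppliers receiving £55 (the £6 wedge).
Revenue = t · Q = 6 · 82 = £492.

Tax revenue = £492 million.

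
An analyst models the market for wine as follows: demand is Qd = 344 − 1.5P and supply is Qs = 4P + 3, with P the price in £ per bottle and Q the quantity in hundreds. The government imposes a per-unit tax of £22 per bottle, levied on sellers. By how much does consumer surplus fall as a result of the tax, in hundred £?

Without the tax, 344 − 1.5P = 4P + 3 gives 5.5P = 341, so P* = £62 and Q* = 251.
With the tax collected from sellers, supply shifts: Qs = 4(P − 22) + 3.
Solving gives Q = 227 with buyers paying £78 and sellers receiving £56 (the £22 wedge).
ΔCS is the trapezoid between Q = 227 and Q = 251 of height £16: ½ · (251 + 227) · 16 = £3824.

Consumer surplus falls by £3824 hundred.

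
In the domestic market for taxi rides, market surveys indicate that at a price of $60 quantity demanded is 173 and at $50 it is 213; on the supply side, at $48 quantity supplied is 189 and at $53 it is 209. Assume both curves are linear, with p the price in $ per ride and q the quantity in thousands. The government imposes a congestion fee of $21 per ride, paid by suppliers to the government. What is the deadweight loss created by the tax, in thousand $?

Deadweight loss = $441 thousand.

Demand slope: (213 − 173)/(50 − 60) = -4, so qd = 413 − 4p.
Supply slope: (209 − 189)/(53 − 48) = 4, so qs = 4p − 3.
Before the tax: set 413 − 4p = 4p − 3 → p* = $52, q* = 205.
With the tax collected from suppliers, supply shifts: qs = 4(p − 21) − 3.
Solving gives q = 163 with buyers paying $62.5 and suppliers receiving $41.5 (the $21 wedge).
Quantity falls by |ΔQ| = |205 − 163| = 42.
DWL = ½ · t · |ΔQ| = ½ · 21 · 42 = $441.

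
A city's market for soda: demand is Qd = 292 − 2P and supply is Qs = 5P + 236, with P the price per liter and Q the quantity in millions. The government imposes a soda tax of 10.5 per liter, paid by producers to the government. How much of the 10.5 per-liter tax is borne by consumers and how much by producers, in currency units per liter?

Before the tax: set 292 − 2P = 5P + 236 → P* = 8, Q* = 276.
With the tax collected from producers, supply shifts: Qs = 5(P − 10.5) + 236.
New equilibrium: consumers pay 15.5, producers receive 5, Q = 261. (Wedge: Pb − Ps = 10.5.)
Burden on consumers: 7.5; on producers: 3. (They sum to 10.5.)

Consumers bear 7.5 per liter; producers bear 3 per liter.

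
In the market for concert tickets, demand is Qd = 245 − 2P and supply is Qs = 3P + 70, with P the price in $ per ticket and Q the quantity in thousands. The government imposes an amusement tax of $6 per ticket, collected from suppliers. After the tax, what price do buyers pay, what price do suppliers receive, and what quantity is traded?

Before the tax: set 245 − 2P = 3P + 70 → P* = $35, Q* = 175.
With the tax collected from suppliers, supply shifts: Qs = 3(P − 6) + 70.
New equilibrium: buyers pay $38.6, suppliers receive $32.6, Q = 167.8. (Wedge: Pb − Ps = 6.)

Buyers pay $38.6; suppliers receive $32.6; quantity = 167.8.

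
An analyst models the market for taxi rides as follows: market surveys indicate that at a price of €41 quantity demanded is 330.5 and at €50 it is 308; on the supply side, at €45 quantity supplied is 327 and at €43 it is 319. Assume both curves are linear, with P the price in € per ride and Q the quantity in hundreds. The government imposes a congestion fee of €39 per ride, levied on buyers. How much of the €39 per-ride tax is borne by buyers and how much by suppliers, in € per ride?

Buyers bear €24 per ride; suppliers bear €15 per ride.

Demand slope: (308 − 330.5)/(50 − 41) = -2.5, so Qd = 433 − 2.5P.
Supply slope: (319 − 327)/(43 − 45) = 4, so Qs = 4P + 147.
Before the tax: set 433 − 2.5P = 4P + 147 → P* = €44, Q* = 323.
With the tax collected from buyers, demand (in seller-price terms) shifts: Qd = 433 − 2.5(P + 39).
Solving gives Q = 263 with buyers paying €68 and suppliers receiving €29 (the €39 wedge).
Burden on buyers: €24; on suppliers: €15. (They sum to €39.)
The less price-elastic side of the market bears the larger share of a per-unit tax.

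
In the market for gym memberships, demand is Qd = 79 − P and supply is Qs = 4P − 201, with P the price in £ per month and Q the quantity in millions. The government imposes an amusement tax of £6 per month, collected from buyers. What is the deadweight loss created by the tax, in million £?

Without the tax, 79 − P = 4P − 201 gives 5P = 280, so P* = £56 and Q* = 23.
With the tax collected from buyers, demand (in seller-price terms) shifts: Qd = 79 − (P + 6).
Solving gives Q = 18.2 with buyers paying £60.8 and sellers receiving £54.8 (the £6 wedge).
Quantity falls by |ΔQ| = |23 − 18.2| = 4.8.
DWL = ½ · t · |ΔQ| = ½ · 6 · 4.8 = £14.4.

Deadweight loss = £14.4 million.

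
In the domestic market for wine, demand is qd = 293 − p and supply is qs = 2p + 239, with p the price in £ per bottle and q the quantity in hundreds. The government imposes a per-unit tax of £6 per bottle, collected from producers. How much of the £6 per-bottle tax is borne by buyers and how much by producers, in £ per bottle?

Buyers bear £4 per bottle; producers bear £2 per bottle.

Before the tax: set 293 − p = 2p + 239 → p* = £18, q* = 275.
With the tax collected from producers, supply shifts: qs = 2(p − 6) + 239.
Solving gives q = 271 with buyers paying £22 and producers receiving £16 (the £6 wedge).
Burden on buyers: £4; on producers: £2. (They sum to £6.)
The less price-elastic side of the market bears the larger share of a per-unit tax.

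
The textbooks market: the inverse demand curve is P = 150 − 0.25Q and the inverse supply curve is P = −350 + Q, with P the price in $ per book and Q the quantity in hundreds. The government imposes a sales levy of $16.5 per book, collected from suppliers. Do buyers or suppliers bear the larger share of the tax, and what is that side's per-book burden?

Inverting to Q(P) form: Qd = 600 − 4P; Qs = P + 350.
Without the tax, 600 − 4P = P + 350 gives 5P = 250, so P* = $50 and Q* = 400.
With the tax collected from suppliers, supply shifts: Qs = (P − 16.5) + 350.
Solving gives Q = 386.8 with buyers paying $53.3 and suppliers receiving $36.8 (the $16.5 wedge).
Per-book burden: buyers $3.3, suppliers $13.2.
Suppliers take the larger share because supply is less price-elastic here (demand slope 4 vs supply slope 1).

Suppliers bear the larger share: $13.2 per book.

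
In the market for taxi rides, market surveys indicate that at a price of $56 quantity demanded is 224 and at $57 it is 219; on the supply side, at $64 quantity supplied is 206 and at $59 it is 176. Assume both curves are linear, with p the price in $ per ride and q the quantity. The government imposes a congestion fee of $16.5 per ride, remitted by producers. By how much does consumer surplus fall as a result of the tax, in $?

Consumer surplus falls by $1543.5.

Demand slope: (219 − 224)/(57 − 56) = -5, so qd = 504 − 5p.
Supply slope: (176 − 206)/(59 − 64) = 6, so qs = 6p − 178.
Without the tax, 504 − 5p = 6p − 178 gives 11p = 682, so p* = $62 and q* = 194.
With the tax collected from producers, supply shifts: qs = 6(p − 16.5) − 178.
New equilibrium: buyers pay $71, producers receive $54.5, q = 149. (Wedge: pb − ps = 16.5.)
ΔCS is the trapezoid between Q = 149 and Q = 194 of height $9: ½ · (194 + 149) · 9 = $1543.5.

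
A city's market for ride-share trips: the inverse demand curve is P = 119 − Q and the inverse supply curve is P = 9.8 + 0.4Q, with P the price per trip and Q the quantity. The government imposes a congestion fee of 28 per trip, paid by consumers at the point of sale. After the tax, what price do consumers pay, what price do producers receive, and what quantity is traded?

Consumers pay 61; producers receive 33; quantity = 58.

Rewrite in direct form: Qd = 119 − P and Qs = 2.5P − 24.5.
Before the tax: set 119 − P = 2.5P − 24.5 → P* = 41, Q* = 78.
With the tax collected from consumers, demand (in seller-price terms) shifts: Qd = 119 − (P + 28).
New equilibrium: consumers pay 61, producers receive 33, Q = 58. (Wedge: Pb − Ps = 28.)
The less price-elastic side of the market bears the larger share of a per-unit tax.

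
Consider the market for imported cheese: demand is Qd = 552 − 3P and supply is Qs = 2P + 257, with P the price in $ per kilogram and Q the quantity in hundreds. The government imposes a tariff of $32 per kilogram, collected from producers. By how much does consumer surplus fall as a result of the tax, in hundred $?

Consumer surplus falls by $4554.24 hundred.

Before the tax: set 552 − 3P = 2P + 257 → P* = $59, Q* = 375.
With the tax collected from producers, supply shifts: Qs = 2(P − 32) + 257.
New equilibrium: buyers pay $71.8, producers receive $39.8, Q = 336.6. (Wedge: Pb − Ps = 32.)
ΔCS is the trapezoid between Q = 336.6 and Q = 375 of height $12.8: ½ · (375 + 336.6) · 12.8 = $4554.24.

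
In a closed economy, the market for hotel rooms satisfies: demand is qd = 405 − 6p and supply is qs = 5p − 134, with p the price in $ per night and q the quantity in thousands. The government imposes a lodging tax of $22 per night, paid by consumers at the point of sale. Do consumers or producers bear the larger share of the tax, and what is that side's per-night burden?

Producers bear the larger share: $12 per night.

Without the tax, 405 − 6p = 5p − 134 gives 11p = 539, so p* = $49 and q* = 111.
With the tax collected from consumers, demand (in seller-price terms) shifts: qd = 405 − 6(p + 22).
Solving gives q = 51 with consumers paying $59 and producers receiving $37 (the $22 wedge).
Per-night burden: consumers $10, producers $12.
Producers take the larger share because supply is less price-elastic here (demand slope 6 vs supply slope 5).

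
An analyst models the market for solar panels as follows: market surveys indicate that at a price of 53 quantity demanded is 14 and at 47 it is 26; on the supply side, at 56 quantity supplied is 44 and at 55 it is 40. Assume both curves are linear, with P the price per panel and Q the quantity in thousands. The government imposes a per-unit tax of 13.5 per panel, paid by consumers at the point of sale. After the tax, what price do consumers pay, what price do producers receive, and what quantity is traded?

Demand slope: (26 − 14)/(47 − 53) = -2, so Qd = 120 − 2P.
Supply slope: (40 − 44)/(55 − 56) = 4, so Qs = 4P − 180.
Without the tax, 120 − 2P = 4P − 180 gives 6P = 300, so P* = 50 and Q* = 20.
With the tax collected from consumers, demand (in seller-price terms) shifts: Qd = 120 − 2(P + 13.5).
Solving gives Q = 2 with consumers paying 59 and producers receiving 45.5 (the 13.5 wedge).

Consumers pay 59; producers receive 45.5; quantity = 2.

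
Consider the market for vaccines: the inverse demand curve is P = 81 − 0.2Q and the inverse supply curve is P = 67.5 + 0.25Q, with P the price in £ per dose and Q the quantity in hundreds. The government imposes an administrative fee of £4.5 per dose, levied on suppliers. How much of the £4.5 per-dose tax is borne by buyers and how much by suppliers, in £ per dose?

Buyers bear £2 per dose; suppliers bear £2.5 per dose.

Inverting to Q(P) form: Qd = 405 − 5P; Qs = 4P − 270.
Before the tax: set 405 − 5P = 4P − 270 → P* = £75, Q* = 30.
With the tax collected from suppliers, supply shifts: Qs = 4(P − 4.5) − 270.
New equilibrium: buyers pay £77, suppliers receive £72.5, Q = 20. (Wedge: Pb − Ps = 4.5.)
Burden on buyers: £2; on suppliers: £2.5. (They sum to £4.5.)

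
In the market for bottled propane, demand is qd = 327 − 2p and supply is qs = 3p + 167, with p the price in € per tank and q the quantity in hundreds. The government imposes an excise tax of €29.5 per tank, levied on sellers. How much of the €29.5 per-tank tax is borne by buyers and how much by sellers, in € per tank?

Buyers bear €17.7 per tank; sellers bear €11.8 per tank.

Before the tax: set 327 − 2p = 3p + 167 → p* = €32, q* = 263.
With the tax collected from sellers, supply shifts: qs = 3(p − 29.5) + 167.
New equilibrium: buyers pay €49.7, sellers receive €20.2, q = 227.6. (Wedge: pb − ps = 29.5.)
Burden on buyers: €17.7; on sellers: €11.8. (They sum to €29.5.)
The less price-elastic side of the market bears the larger share of a per-unit tax.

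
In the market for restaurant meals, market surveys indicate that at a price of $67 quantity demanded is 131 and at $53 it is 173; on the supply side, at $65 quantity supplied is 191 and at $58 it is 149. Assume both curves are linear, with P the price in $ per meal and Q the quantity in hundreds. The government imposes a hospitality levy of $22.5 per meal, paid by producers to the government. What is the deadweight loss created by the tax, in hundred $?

Deadweight loss = $506.25 hundred.

Demand slope: (173 − 131)/(53 − 67) = -3, so Qd = 332 − 3P.
Supply slope: (149 − 191)/(58 − 65) = 6, so Qs = 6P − 199.
Before the tax: set 332 − 3P = 6P − 199 → P* = $59, Q* = 155.
With the tax collected from producers, supply shifts: Qs = 6(P − 22.5) − 199.
Solving gives Q = 110 with consumers paying $74 and producers receiving $51.5 (the $22.5 wedge).
Quantity falls by |ΔQ| = |155 − 110| = 45.
DWL = ½ · t · |ΔQ| = ½ · 22.5 · 45 = $506.25.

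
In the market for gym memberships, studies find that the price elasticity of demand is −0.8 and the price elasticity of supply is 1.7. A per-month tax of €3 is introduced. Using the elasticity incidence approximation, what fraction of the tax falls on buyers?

Incidence ratio: buyers' share ≈ εs / (εs + |εd|) = 1.7 / (1.7 + 0.8) = 0.68.
Supply is the more elastic side, so buyers bear the larger share.

Buyers' share ≈ 0.68.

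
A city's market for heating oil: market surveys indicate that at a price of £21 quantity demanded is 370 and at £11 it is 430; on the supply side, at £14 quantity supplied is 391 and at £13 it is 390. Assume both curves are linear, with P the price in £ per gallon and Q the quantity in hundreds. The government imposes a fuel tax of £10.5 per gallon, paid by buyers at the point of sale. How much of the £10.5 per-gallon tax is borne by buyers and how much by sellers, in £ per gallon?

Buyers bear £1.5 per gallon; sellers bear £9 per gallon.

Demand slope: (430 − 370)/(11 − 21) = -6, so Qd = 496 − 6P.
Supply slope: (390 − 391)/(13 − 14) = 1, so Qs = P + 377.
Before the tax: set 496 − 6P = P + 377 → P* = £17, Q* = 394.
With the tax collected from buyers, demand (in seller-price terms) shifts: Qd = 496 − 6(P + 10.5).
Solving gives Q = 385 with buyers paying £18.5 and sellers receiving £8 (the £10.5 wedge).
Burden on buyers: £1.5; on sellers: £9. (They sum to £10.5.)
The less price-elastic side of the market bears the larger share of a per-unit tax.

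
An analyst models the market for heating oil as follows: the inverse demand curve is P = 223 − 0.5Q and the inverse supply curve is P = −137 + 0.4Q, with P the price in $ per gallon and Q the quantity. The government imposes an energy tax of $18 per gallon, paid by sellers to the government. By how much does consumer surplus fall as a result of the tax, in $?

Consumer surplus falls by $3900.

Rewrite in direct form: Qd = 446 − 2P and Qs = 2.5P + 342.5.
Before the tax: set 446 − 2P = 2.5P + 342.5 → P* = $23, Q* = 400.
With the tax collected from sellers, supply shifts: Qs = 2.5(P − 18) + 342.5.
New equilibrium: consumers pay $33, sellers receive $15, Q = 380. (Wedge: Pb − Ps = 18.)
ΔCS is the trapezoid between Q = 380 and Q = 400 of height $10: ½ · (400 + 380) · 10 = $3900.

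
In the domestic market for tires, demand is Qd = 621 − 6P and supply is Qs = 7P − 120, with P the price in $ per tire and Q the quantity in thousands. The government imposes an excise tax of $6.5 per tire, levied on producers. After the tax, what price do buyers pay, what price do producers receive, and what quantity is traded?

Before the tax: set 621 − 6P = 7P − 120 → P* = $57, Q* = 279.
With the tax collected from producers, supply shifts: Qs = 7(P − 6.5) − 120.
Solving gives Q = 258 with buyers paying $60.5 and producers receiving $54 (the $6.5 wedge).

Buyers pay $60.5; producers receive $54; quantity = 258.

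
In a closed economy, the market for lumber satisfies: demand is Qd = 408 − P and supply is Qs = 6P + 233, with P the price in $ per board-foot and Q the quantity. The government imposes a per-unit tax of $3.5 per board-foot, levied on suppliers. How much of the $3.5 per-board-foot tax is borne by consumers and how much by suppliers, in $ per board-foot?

Consumers bear $3 per board-foot; suppliers bear $0.5 per board-foot.

Without the tax, 408 − P = 6P + 233 gives 7P = 175, so P* = $25 and Q* = 383.
With the tax collected from suppliers, supply shifts: Qs = 6(P − 3.5) + 233.
Solving gives Q = 380 with consumers paying $28 and suppliers receiving $24.5 (the $3.5 wedge).
Burden on consumers: $3; on suppliers: $0.5. (They sum to $3.5.)
The less price-elastic side of the market bears the larger share of a per-unit tax.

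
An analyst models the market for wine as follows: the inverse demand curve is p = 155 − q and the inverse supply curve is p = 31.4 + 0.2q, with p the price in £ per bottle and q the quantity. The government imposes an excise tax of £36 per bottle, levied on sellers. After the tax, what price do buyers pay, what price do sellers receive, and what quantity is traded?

Inverting to q(p) form: qd = 155 − p; qs = 5p − 157.
Before the tax: set 155 − p = 5p − 157 → p* = £52, q* = 103.
With the tax collected from sellers, supply shifts: qs = 5(p − 36) − 157.
Solving gives q = 73 with buyers paying £82 and sellers receiving £46 (the £36 wedge).
The less price-elastic side of the market bears the larger share of a per-unit tax.

Buyers pay £82; sellers receive £46; quantity = 73.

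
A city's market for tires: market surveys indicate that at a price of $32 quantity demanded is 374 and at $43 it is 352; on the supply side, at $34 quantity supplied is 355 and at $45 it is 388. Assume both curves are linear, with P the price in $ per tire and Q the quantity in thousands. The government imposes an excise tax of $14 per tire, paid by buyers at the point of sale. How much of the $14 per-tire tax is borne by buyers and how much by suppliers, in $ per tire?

Buyers bear $8.4 per tire; suppliers bear $5.6 per tire.

Demand slope: (352 − 374)/(43 − 32) = -2, so Qd = 438 − 2P.
Supply slope: (388 − 355)/(45 − 34) = 3, so Qs = 3P + 253.
Before the tax: set 438 − 2P = 3P + 253 → P* = $37, Q* = 364.
With the tax collected from buyers, demand (in seller-price terms) shifts: Qd = 438 − 2(P + 14).
New equilibrium: buyers pay $45.4, suppliers receive $31.4, Q = 347.2. (Wedge: Pb − Ps = 14.)
Burden on buyers: $8.4; on suppliers: $5.6. (They sum to $14.)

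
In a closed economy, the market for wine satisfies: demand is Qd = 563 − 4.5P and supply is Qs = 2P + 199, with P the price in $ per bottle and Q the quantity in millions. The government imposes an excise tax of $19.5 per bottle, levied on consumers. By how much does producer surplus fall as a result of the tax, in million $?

Producer surplus falls by $4016.25 million.

Without the tax, 563 − 4.5P = 2P + 199 gives 6.5P = 364, so P* = $56 and Q* = 311.
With the tax collected from consumers, demand (in seller-price terms) shifts: Qd = 563 − 4.5(P + 19.5).
Solving gives Q = 284 with consumers paying $62 and suppliers receiving $42.5 (the $19.5 wedge).
ΔPS is the trapezoid between Q = 284 and Q = 311 of height $13.5: ½ · (311 + 284) · 13.5 = $4016.25.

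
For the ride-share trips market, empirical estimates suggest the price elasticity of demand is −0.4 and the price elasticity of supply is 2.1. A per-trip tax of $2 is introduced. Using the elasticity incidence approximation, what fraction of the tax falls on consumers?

Incidence ratio: consumers' share ≈ εs / (εs + |εd|) = 2.1 / (2.1 + 0.4) = 0.84.
Supply is the more elastic side, so consumers bear the larger share.

Consumers' share ≈ 0.84.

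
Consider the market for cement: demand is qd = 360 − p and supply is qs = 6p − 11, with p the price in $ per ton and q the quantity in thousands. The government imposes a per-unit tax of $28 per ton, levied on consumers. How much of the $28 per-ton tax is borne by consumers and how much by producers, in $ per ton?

Consumers bear $24 per ton; producers bear $4 per ton.

Before the tax: set 360 − p = 6p − 11 → p* = $53, q* = 307.
With the tax collected from consumers, demand (in seller-price terms) shifts: qd = 360 − (p + 28).
New equilibrium: consumers pay $77, producers receive $49, q = 283. (Wedge: pb − ps = 28.)
Burden on consumers: $24; on producers: $4. (They sum to $28.)
The less price-elastic side of the market bears the larger share of a per-unit tax.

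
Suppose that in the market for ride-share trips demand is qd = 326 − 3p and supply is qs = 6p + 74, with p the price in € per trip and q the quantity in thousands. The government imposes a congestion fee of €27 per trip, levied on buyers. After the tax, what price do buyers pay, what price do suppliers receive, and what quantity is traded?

Without the tax, 326 − 3p = 6p + 74 gives 9p = 252, so p* = €28 and q* = 242.
With the tax collected from buyers, demand (in seller-price terms) shifts: qd = 326 − 3(p + 27).
New equilibrium: buyers pay €46, suppliers receive €19, q = 188. (Wedge: pb − ps = 27.)
The less price-elastic side of the market bears the larger share of a per-unit tax.

Buyers pay €46; suppliers receive €19; quantity = 188.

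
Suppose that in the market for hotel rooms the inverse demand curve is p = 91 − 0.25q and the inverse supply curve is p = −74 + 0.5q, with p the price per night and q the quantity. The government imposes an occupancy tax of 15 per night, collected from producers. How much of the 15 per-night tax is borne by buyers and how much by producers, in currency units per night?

Inverting to q(p) form: qd = 364 − 4p; qs = 2p + 148.
Without the tax, 364 − 4p = 2p + 148 gives 6p = 216, so p* = 36 and q* = 220.
With the tax collected from producers, supply shifts: qs = 2(p − 15) + 148.
New equilibrium: buyers pay 41, producers receive 26, q = 200. (Wedge: pb − ps = 15.)
Burden on buyers: 5; on producers: 10. (They sum to 15.)
The less price-elastic side of the market bears the larger share of a per-unit tax.

Buyers bear 5 per night; producers bear 10 per night.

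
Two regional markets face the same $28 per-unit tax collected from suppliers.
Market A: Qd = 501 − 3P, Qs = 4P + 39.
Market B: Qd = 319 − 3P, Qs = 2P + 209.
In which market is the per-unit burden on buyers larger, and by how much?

Market A: pre-tax P* = $66, Q* = 303; post-tax Q = 255; per-unit burden on buyers = $16.
Market B: pre-tax P* = $22, Q* = 253; post-tax Q = 219.4; per-unit burden on buyers = $11.2.
Difference: $16 vs $11.2 → market A is larger by $4.8.

Market A, by $4.8.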